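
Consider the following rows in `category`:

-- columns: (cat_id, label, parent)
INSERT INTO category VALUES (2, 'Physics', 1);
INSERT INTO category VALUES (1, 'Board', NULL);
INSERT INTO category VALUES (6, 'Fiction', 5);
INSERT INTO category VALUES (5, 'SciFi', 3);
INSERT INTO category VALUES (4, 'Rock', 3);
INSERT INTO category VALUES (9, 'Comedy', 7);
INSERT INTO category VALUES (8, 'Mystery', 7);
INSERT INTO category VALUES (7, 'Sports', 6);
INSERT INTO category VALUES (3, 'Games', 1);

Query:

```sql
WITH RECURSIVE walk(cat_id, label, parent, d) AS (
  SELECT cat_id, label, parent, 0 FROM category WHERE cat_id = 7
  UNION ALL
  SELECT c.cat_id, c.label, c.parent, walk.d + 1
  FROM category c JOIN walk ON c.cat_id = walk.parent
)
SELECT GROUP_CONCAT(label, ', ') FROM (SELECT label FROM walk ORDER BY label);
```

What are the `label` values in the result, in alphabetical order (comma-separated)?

Board, Fiction, Games, SciFi, Sports

Base: cat_id=7 (Sports), parent=6, d 0.
Iteration 1: join on cat_id=6 -> Fiction (id 6, parent=5, d 1).
Iteration 2: join on cat_id=5 -> SciFi (id 5, parent=3, d 2).
Iteration 3: join on cat_id=3 -> Games (id 3, parent=1, d 3).
Iteration 4: join on cat_id=1 -> Board (id 1, parent=NULL, d 4).
Iteration 5: parent is NULL; no match; recursion stops.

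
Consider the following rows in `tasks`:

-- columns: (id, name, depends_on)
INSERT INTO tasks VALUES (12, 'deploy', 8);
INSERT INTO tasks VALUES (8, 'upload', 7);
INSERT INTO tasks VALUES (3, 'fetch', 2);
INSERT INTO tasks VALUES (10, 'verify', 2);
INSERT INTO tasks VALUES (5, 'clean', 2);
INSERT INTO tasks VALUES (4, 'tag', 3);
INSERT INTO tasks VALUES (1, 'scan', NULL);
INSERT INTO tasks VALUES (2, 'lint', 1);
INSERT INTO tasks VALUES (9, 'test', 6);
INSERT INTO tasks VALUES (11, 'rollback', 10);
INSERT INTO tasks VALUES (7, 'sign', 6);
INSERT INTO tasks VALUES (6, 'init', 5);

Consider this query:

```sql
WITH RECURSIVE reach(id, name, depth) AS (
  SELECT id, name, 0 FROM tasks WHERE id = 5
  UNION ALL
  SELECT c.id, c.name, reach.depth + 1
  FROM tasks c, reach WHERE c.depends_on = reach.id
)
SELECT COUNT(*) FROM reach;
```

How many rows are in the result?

6

Base: id=5 (clean) at depth 0.
Iteration 1: rows with depends_on in {5} -> init (id 6, depth 1).
Iteration 2: rows with depends_on in {6} -> sign (id 7, depth 2), test (id 9, depth 2).
Iteration 3: rows with depends_on in {7,9} -> upload (id 8, depth 3).
Iteration 4: rows with depends_on in {8} -> deploy (id 12, depth 4).
Iteration 5: no rows with depends_on in {12}; recursion stops.
Total rows emitted: 6.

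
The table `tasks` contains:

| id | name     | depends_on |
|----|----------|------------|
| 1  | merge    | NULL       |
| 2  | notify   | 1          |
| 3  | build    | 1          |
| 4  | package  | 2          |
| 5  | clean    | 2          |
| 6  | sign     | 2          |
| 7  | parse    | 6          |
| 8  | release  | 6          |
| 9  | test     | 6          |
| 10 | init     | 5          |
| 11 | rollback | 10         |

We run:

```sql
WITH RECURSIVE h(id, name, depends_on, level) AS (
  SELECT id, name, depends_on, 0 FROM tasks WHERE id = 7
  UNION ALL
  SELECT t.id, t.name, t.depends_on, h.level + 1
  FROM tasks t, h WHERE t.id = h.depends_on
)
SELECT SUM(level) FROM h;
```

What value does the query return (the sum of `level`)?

6

Base: id=7 (parse), depends_on=6, level 0.
Iteration 1: join on id=6 -> sign (id 6, depends_on=2, level 1).
Iteration 2: join on id=2 -> notify (id 2, depends_on=1, level 2).
Iteration 3: join on id=1 -> merge (id 1, depends_on=NULL, level 3).
Iteration 4: depends_on is NULL; no match; recursion stops.
SUM(level) = 0 + 1 + 2 + 3 = 6.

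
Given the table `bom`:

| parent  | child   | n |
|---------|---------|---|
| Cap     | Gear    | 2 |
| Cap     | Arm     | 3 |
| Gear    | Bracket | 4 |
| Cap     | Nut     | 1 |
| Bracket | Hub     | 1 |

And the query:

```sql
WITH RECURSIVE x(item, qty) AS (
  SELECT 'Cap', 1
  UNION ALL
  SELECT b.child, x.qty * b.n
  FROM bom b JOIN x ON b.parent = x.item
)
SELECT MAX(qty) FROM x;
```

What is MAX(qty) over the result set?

8

Base: (Cap, qty=1).
Iteration 1: components of {Cap} -> Arm = 1*3 = 3, Gear = 1*2 = 2, Nut = 1*1 = 1.
Iteration 2: components of {Arm,Gear,Nut} -> Bracket = 2*4 = 8.
Iteration 3: components of {Bracket} -> Hub = 8*1 = 8.
Iteration 4: no further components; recursion stops.
qty values: 1, 2, 3, 1, 8, 8; the maximum is 8.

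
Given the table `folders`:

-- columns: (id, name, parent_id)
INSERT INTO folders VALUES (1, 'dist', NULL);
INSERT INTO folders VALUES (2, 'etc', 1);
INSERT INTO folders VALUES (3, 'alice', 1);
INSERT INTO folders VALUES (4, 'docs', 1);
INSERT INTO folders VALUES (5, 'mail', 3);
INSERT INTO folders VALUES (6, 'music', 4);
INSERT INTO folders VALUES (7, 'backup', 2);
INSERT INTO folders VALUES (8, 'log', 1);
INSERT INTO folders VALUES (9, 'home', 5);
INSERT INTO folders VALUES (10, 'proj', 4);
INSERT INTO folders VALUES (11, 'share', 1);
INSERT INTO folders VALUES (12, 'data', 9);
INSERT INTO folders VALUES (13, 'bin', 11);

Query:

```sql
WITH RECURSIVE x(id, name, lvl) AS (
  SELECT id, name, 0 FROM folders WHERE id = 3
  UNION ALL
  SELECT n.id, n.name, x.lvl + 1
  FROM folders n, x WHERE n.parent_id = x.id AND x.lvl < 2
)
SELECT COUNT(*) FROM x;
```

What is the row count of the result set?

3

Base: id=3 (alice) at lvl 0.
Iteration 1: rows with parent_id in {3} -> mail (id 5, lvl 1).
Iteration 2: rows with parent_id in {5} -> home (id 9, lvl 2).
Iteration 3: lvl < 2 fails for all current rows; recursion stops.
Total rows emitted: 3.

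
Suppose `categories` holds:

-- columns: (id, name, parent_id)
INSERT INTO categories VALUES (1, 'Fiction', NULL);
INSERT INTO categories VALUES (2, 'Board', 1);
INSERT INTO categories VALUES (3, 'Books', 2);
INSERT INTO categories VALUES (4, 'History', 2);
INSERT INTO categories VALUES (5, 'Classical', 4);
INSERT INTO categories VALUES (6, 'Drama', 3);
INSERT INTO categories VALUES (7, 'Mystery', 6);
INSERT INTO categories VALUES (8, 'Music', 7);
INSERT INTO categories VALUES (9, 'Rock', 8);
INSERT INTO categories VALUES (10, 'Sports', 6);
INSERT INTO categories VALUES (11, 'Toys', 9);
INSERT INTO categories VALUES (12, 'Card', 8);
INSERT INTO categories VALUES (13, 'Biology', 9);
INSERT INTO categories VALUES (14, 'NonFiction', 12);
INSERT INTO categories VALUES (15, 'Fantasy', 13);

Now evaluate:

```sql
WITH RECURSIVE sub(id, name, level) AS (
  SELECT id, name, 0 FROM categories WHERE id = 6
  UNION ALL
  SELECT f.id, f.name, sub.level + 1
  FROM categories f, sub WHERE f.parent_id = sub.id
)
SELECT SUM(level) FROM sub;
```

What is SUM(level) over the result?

Base: id=6 (Drama) at level 0.
Iteration 1: rows with parent_id in {6} -> Mystery (id 7, level 1), Sports (id 10, level 1).
Iteration 2: rows with parent_id in {7,10} -> Music (id 8, level 2).
Iteration 3: rows with parent_id in {8} -> Rock (id 9, level 3), Card (id 12, level 3).
Iteration 4: rows with parent_id in {9,12} -> Toys (id 11, level 4), Biology (id 13, level 4), NonFiction (id 14, level 4).
Iteration 5: rows with parent_id in {11,13,14} -> Fantasy (id 15, level 5).
Iteration 6: no rows with parent_id in {15}; recursion stops.
SUM(level) = 0 + 1 + 1 + 2 + 3 + 3 + 4 + 4 + 4 + 5 = 27.

27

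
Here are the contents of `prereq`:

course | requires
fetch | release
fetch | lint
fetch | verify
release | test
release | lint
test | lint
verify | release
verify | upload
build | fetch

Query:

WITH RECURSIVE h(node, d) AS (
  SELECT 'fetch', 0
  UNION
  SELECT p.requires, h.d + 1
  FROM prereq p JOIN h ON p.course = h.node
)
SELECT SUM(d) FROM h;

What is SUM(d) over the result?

Base: (fetch, d=0).
Iteration 1: edges from {fetch} -> (lint, d=1), (release, d=1), (verify, d=1).
Iteration 2: edges from {lint,release,verify} -> (lint, d=2), (release, d=2), (test, d=2), (upload, d=2).
Iteration 3: edges from {lint,release,test,upload} -> (lint, d=3), (test, d=3). [UNION drops 1 duplicate row(s)]
Iteration 4: edges from {lint,test} -> (lint, d=4).
Iteration 5: no outgoing edges from {lint}; recursion stops.
SUM(d) = 0 + 1 + 1 + 1 + 2 + 2 + 2 + 2 + 3 + 3 + 4 = 21.

21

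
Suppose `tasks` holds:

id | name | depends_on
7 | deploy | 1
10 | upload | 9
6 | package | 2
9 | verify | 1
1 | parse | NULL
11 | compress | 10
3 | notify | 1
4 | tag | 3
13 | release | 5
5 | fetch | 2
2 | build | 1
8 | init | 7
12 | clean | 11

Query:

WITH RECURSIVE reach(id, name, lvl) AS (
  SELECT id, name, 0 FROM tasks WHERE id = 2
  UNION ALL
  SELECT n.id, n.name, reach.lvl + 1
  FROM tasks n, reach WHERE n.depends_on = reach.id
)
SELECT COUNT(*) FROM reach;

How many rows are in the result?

4

Base: id=2 (build) at lvl 0.
Iteration 1: rows with depends_on in {2} -> fetch (id 5, lvl 1), package (id 6, lvl 1).
Iteration 2: rows with depends_on in {5,6} -> release (id 13, lvl 2).
Iteration 3: no rows with depends_on in {13}; recursion stops.
Total rows emitted: 4.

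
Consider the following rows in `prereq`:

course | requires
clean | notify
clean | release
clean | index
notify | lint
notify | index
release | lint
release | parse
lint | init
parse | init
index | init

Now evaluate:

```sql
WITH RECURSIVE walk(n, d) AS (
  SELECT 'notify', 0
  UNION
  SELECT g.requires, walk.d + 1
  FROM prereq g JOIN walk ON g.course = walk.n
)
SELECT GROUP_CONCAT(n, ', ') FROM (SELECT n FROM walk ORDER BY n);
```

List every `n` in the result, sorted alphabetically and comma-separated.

Base: (notify, d=0).
Iteration 1: edges from {notify} -> (index, d=1), (lint, d=1).
Iteration 2: edges from {index,lint} -> (init, d=2). [UNION drops 1 duplicate row(s)]
Iteration 3: no outgoing edges from {init}; recursion stops.

index, init, lint, notify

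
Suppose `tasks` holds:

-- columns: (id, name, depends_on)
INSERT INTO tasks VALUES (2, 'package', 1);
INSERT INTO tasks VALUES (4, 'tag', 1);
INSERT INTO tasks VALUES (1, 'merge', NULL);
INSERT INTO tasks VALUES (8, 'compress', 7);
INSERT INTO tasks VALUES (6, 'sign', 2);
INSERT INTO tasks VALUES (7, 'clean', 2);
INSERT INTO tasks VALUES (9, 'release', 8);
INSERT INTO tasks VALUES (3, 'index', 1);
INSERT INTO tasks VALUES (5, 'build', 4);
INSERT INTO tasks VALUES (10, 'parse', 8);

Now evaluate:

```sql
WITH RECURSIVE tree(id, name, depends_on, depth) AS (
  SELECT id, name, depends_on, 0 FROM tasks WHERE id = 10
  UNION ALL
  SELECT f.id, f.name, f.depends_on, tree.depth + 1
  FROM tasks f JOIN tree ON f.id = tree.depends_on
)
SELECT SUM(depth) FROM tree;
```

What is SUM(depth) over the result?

10

Base: id=10 (parse), depends_on=8, depth 0.
Iteration 1: join on id=8 -> compress (id 8, depends_on=7, depth 1).
Iteration 2: join on id=7 -> clean (id 7, depends_on=2, depth 2).
Iteration 3: join on id=2 -> package (id 2, depends_on=1, depth 3).
Iteration 4: join on id=1 -> merge (id 1, depends_on=NULL, depth 4).
Iteration 5: depends_on is NULL; no match; recursion stops.
SUM(depth) = 0 + 1 + 2 + 3 + 4 = 10.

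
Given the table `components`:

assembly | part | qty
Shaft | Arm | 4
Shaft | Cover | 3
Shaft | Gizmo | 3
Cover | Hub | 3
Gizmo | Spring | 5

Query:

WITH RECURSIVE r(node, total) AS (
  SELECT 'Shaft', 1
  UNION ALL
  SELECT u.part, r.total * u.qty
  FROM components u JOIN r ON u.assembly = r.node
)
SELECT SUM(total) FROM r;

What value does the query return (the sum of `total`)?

35

Base: (Shaft, total=1).
Iteration 1: components of {Shaft} -> Arm = 1*4 = 4, Cover = 1*3 = 3, Gizmo = 1*3 = 3.
Iteration 2: components of {Arm,Cover,Gizmo} -> Hub = 3*3 = 9, Spring = 3*5 = 15.
Iteration 3: no further components; recursion stops.
SUM(total) = 1 + 4 + 3 + 3 + 9 + 15 = 35.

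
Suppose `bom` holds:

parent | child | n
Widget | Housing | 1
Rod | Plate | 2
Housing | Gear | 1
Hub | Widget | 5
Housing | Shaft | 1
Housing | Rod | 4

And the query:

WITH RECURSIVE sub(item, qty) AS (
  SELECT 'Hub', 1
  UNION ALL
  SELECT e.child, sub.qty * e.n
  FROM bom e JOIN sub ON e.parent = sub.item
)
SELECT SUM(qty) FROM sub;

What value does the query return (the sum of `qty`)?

81

Base: (Hub, qty=1).
Iteration 1: components of {Hub} -> Widget = 1*5 = 5.
Iteration 2: components of {Widget} -> Housing = 5*1 = 5.
Iteration 3: components of {Housing} -> Gear = 5*1 = 5, Rod = 5*4 = 20, Shaft = 5*1 = 5.
Iteration 4: components of {Gear,Rod,Shaft} -> Plate = 20*2 = 40.
Iteration 5: no further components; recursion stops.
SUM(qty) = 1 + 5 + 5 + 20 + 5 + 5 + 40 = 81.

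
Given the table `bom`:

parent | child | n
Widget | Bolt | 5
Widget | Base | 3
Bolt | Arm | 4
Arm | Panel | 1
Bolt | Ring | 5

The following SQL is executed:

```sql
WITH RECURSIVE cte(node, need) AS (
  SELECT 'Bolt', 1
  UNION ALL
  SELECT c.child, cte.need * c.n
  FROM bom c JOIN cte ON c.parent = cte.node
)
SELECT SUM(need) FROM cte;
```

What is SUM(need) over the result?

Base: (Bolt, need=1).
Iteration 1: components of {Bolt} -> Arm = 1*4 = 4, Ring = 1*5 = 5.
Iteration 2: components of {Arm,Ring} -> Panel = 4*1 = 4.
Iteration 3: no further components; recursion stops.
SUM(need) = 1 + 4 + 5 + 4 = 14.

14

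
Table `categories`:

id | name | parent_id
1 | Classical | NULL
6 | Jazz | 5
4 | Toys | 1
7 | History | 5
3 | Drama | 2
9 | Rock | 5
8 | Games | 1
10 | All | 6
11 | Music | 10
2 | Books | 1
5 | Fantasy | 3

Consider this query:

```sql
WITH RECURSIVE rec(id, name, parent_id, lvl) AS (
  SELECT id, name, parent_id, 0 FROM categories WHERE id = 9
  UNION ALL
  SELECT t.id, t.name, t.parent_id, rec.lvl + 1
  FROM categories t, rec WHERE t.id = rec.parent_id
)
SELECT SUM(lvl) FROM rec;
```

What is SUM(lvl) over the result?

Base: id=9 (Rock), parent_id=5, lvl 0.
Iteration 1: join on id=5 -> Fantasy (id 5, parent_id=3, lvl 1).
Iteration 2: join on id=3 -> Drama (id 3, parent_id=2, lvl 2).
Iteration 3: join on id=2 -> Books (id 2, parent_id=1, lvl 3).
Iteration 4: join on id=1 -> Classical (id 1, parent_id=NULL, lvl 4).
Iteration 5: parent_id is NULL; no match; recursion stops.
SUM(lvl) = 0 + 1 + 2 + 3 + 4 = 10.

10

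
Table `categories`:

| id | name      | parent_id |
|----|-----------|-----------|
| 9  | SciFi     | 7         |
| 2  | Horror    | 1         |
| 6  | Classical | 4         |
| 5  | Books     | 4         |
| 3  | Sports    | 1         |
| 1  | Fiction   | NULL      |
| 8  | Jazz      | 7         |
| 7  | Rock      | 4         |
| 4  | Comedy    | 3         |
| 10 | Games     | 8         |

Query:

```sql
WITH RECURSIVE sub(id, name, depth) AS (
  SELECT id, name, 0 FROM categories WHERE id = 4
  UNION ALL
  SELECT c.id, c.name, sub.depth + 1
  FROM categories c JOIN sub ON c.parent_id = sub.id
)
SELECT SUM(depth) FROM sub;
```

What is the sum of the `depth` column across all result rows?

10

Base: id=4 (Comedy) at depth 0.
Iteration 1: rows with parent_id in {4} -> Books (id 5, depth 1), Classical (id 6, depth 1), Rock (id 7, depth 1).
Iteration 2: rows with parent_id in {5,6,7} -> Jazz (id 8, depth 2), SciFi (id 9, depth 2).
Iteration 3: rows with parent_id in {8,9} -> Games (id 10, depth 3).
Iteration 4: no rows with parent_id in {10}; recursion stops.
SUM(depth) = 0 + 1 + 1 + 1 + 2 + 2 + 3 = 10.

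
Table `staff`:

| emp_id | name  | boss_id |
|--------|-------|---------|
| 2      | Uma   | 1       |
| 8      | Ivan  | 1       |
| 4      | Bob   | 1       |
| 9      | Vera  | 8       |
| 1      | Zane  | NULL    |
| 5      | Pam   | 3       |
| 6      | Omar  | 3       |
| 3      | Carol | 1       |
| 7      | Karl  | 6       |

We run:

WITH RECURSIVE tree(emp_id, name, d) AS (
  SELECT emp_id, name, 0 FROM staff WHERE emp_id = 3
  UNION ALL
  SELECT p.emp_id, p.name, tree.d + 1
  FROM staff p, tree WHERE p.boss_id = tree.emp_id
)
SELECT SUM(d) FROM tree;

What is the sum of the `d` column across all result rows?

4

Base: emp_id=3 (Carol) at d 0.
Iteration 1: rows with boss_id in {3} -> Pam (id 5, d 1), Omar (id 6, d 1).
Iteration 2: rows with boss_id in {5,6} -> Karl (id 7, d 2).
Iteration 3: no rows with boss_id in {7}; recursion stops.
SUM(d) = 0 + 1 + 1 + 2 = 4.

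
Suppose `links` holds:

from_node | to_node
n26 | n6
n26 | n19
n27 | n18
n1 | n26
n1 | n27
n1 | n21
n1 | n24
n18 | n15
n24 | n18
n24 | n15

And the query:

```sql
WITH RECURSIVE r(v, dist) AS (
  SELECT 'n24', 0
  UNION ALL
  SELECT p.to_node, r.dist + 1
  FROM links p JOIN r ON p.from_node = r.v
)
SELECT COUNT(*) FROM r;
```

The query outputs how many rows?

4

Base: (n24, dist=0).
Iteration 1: edges from {n24} -> (n15, dist=1), (n18, dist=1).
Iteration 2: edges from {n15,n18} -> (n15, dist=2).
Iteration 3: no outgoing edges from {n15}; recursion stops.
Total rows emitted: 4.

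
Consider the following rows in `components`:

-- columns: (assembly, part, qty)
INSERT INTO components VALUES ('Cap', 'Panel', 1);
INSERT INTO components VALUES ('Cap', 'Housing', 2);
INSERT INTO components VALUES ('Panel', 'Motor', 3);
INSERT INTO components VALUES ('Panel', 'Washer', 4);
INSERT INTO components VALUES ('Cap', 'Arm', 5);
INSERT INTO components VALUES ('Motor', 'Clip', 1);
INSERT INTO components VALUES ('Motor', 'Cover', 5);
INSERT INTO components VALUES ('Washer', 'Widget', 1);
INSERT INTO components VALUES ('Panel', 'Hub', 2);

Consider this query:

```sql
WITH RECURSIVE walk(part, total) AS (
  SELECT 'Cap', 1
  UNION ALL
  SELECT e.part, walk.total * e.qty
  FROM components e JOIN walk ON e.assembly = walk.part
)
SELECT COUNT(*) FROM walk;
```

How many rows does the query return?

10

Base: (Cap, total=1).
Iteration 1: components of {Cap} -> Arm = 1*5 = 5, Housing = 1*2 = 2, Panel = 1*1 = 1.
Iteration 2: components of {Arm,Housing,Panel} -> Hub = 1*2 = 2, Motor = 1*3 = 3, Washer = 1*4 = 4.
Iteration 3: components of {Hub,Motor,Washer} -> Clip = 3*1 = 3, Cover = 3*5 = 15, Widget = 4*1 = 4.
Iteration 4: no further components; recursion stops.
Total rows emitted: 10.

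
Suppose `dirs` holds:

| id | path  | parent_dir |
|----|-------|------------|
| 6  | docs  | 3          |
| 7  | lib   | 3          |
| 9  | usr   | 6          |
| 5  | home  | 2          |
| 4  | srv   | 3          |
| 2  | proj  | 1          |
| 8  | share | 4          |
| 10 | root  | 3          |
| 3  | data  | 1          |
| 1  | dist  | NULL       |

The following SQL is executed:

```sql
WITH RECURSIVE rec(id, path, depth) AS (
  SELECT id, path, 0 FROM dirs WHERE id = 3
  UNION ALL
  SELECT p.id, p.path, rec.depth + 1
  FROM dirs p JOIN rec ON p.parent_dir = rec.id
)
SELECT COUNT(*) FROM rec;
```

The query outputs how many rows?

7

Base: id=3 (data) at depth 0.
Iteration 1: rows with parent_dir in {3} -> srv (id 4, depth 1), docs (id 6, depth 1), lib (id 7, depth 1), root (id 10, depth 1).
Iteration 2: rows with parent_dir in {4,6,7,10} -> share (id 8, depth 2), usr (id 9, depth 2).
Iteration 3: no rows with parent_dir in {8,9}; recursion stops.
Total rows emitted: 7.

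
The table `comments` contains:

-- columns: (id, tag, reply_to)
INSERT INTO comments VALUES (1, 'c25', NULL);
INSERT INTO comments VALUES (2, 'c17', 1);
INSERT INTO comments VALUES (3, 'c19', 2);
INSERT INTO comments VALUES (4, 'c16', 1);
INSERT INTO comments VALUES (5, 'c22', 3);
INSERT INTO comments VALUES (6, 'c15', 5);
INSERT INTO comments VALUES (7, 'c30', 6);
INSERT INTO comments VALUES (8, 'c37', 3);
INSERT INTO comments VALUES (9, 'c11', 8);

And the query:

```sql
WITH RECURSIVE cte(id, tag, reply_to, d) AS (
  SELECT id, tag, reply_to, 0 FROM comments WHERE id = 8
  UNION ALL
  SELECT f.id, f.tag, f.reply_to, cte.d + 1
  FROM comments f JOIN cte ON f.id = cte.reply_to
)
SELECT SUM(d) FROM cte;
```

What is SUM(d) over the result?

6

Base: id=8 (c37), reply_to=3, d 0.
Iteration 1: join on id=3 -> c19 (id 3, reply_to=2, d 1).
Iteration 2: join on id=2 -> c17 (id 2, reply_to=1, d 2).
Iteration 3: join on id=1 -> c25 (id 1, reply_to=NULL, d 3).
Iteration 4: reply_to is NULL; no match; recursion stops.
SUM(d) = 0 + 1 + 2 + 3 = 6.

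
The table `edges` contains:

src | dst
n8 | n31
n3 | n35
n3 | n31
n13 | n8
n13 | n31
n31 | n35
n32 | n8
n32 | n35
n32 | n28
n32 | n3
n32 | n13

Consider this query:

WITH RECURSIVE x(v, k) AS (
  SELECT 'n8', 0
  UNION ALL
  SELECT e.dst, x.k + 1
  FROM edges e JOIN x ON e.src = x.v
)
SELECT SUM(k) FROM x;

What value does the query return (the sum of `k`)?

3

Base: (n8, k=0).
Iteration 1: edges from {n8} -> (n31, k=1).
Iteration 2: edges from {n31} -> (n35, k=2).
Iteration 3: no outgoing edges from {n35}; recursion stops.
SUM(k) = 0 + 1 + 2 = 3.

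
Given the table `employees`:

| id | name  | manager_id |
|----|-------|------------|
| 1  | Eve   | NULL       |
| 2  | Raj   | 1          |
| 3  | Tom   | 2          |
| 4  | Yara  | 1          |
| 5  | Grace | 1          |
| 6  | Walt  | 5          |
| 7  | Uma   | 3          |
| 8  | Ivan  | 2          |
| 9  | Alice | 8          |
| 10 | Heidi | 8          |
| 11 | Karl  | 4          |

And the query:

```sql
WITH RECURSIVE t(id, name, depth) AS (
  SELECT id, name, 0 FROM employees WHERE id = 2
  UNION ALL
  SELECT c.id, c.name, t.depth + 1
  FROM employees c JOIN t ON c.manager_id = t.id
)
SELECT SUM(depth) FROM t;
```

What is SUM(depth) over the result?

8

Base: id=2 (Raj) at depth 0.
Iteration 1: rows with manager_id in {2} -> Tom (id 3, depth 1), Ivan (id 8, depth 1).
Iteration 2: rows with manager_id in {3,8} -> Uma (id 7, depth 2), Alice (id 9, depth 2), Heidi (id 10, depth 2).
Iteration 3: no rows with manager_id in {7,9,10}; recursion stops.
SUM(depth) = 0 + 1 + 1 + 2 + 2 + 2 = 8.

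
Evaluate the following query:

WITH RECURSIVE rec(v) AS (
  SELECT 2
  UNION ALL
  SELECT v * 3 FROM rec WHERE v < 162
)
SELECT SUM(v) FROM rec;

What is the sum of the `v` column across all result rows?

Base: v=2.
Iteration 1: 2 < 162 holds -> v = 2 * 3 = 6.
Iteration 2: 6 < 162 holds -> v = 6 * 3 = 18.
Iteration 3: 18 < 162 holds -> v = 18 * 3 = 54.
Iteration 4: 54 < 162 holds -> v = 54 * 3 = 162.
Iteration 5: 162 < 162 fails; recursion stops.
SUM(v) = 2 + 6 + 18 + 54 + 162 = 242.

242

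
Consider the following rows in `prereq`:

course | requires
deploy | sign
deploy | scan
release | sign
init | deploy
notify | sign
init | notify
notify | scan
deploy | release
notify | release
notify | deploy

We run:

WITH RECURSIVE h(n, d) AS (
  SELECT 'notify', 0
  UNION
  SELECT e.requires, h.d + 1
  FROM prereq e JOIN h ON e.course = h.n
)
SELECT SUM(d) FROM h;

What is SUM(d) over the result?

13

Base: (notify, d=0).
Iteration 1: edges from {notify} -> (deploy, d=1), (release, d=1), (scan, d=1), (sign, d=1).
Iteration 2: edges from {deploy,release,scan,sign} -> (release, d=2), (scan, d=2), (sign, d=2). [UNION drops 1 duplicate row(s)]
Iteration 3: edges from {release,scan,sign} -> (sign, d=3).
Iteration 4: no outgoing edges from {sign}; recursion stops.
SUM(d) = 0 + 1 + 1 + 1 + 1 + 2 + 2 + 2 + 3 = 13.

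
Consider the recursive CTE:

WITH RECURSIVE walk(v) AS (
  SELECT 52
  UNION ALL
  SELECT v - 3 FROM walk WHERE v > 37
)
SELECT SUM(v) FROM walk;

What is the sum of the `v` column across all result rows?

Base: v=52.
Iteration 1: 52 > 37 holds -> v = 52 - 3 = 49.
Iteration 2: 49 > 37 holds -> v = 49 - 3 = 46.
Iteration 3: 46 > 37 holds -> v = 46 - 3 = 43.
Iteration 4: 43 > 37 holds -> v = 43 - 3 = 40.
Iteration 5: 40 > 37 holds -> v = 40 - 3 = 37.
Iteration 6: 37 > 37 fails; recursion stops.
SUM(v) = 52 + 49 + 46 + 43 + 40 + 37 = 267.

267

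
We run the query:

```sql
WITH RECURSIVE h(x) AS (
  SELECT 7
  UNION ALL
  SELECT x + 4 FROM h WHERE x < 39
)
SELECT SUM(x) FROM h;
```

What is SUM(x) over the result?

207

Base: x=7.
Iteration 1: 7 < 39 holds -> x = 7 + 4 = 11.
Iteration 2: 11 < 39 holds -> x = 11 + 4 = 15.
Iteration 3: 15 < 39 holds -> x = 15 + 4 = 19.
Iteration 4: 19 < 39 holds -> x = 19 + 4 = 23.
Iteration 5: 23 < 39 holds -> x = 23 + 4 = 27.
Iteration 6: 27 < 39 holds -> x = 27 + 4 = 31.
Iteration 7: 31 < 39 holds -> x = 31 + 4 = 35.
Iteration 8: 35 < 39 holds -> x = 35 + 4 = 39.
Iteration 9: 39 < 39 fails; recursion stops.
SUM(x) = 7 + 11 + 15 + 19 + 23 + 27 + 31 + 35 + 39 = 207.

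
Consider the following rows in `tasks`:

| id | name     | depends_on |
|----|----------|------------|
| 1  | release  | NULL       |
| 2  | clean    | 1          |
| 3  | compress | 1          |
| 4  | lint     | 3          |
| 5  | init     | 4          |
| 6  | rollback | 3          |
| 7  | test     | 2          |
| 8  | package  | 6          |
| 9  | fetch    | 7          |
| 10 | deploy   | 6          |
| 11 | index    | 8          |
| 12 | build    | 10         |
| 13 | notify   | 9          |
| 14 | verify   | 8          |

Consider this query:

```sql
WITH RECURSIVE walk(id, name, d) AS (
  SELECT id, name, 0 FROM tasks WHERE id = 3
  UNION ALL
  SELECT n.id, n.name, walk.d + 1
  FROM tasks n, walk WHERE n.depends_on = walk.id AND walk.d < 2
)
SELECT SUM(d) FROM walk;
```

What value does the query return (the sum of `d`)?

8

Base: id=3 (compress) at d 0.
Iteration 1: rows with depends_on in {3} -> lint (id 4, d 1), rollback (id 6, d 1).
Iteration 2: rows with depends_on in {4,6} -> init (id 5, d 2), package (id 8, d 2), deploy (id 10, d 2).
Iteration 3: d < 2 fails for all current rows; recursion stops.
SUM(d) = 0 + 1 + 1 + 2 + 2 + 2 = 8.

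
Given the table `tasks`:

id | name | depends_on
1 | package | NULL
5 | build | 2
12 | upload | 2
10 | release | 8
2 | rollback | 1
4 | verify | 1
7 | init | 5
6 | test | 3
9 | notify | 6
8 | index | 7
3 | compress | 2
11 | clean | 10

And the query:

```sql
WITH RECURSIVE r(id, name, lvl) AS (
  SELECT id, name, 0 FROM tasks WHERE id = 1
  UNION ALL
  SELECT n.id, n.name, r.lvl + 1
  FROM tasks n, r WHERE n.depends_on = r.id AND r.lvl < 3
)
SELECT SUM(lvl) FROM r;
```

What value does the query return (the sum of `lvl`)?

14

Base: id=1 (package) at lvl 0.
Iteration 1: rows with depends_on in {1} -> rollback (id 2, lvl 1), verify (id 4, lvl 1).
Iteration 2: rows with depends_on in {2,4} -> compress (id 3, lvl 2), build (id 5, lvl 2), upload (id 12, lvl 2).
Iteration 3: rows with depends_on in {3,5,12} -> test (id 6, lvl 3), init (id 7, lvl 3).
Iteration 4: lvl < 3 fails for all current rows; recursion stops.
SUM(lvl) = 0 + 1 + 1 + 2 + 2 + 2 + 3 + 3 = 14.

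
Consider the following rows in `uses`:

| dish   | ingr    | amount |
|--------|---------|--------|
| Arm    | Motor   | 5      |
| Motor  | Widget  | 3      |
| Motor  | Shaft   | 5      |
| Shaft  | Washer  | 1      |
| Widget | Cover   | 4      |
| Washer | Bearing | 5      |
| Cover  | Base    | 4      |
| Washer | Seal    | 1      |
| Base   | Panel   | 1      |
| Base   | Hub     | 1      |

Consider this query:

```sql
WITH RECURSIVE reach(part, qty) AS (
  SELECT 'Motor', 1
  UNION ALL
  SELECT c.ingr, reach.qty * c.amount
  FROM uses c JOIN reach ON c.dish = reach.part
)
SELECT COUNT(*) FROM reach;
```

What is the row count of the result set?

10

Base: (Motor, qty=1).
Iteration 1: components of {Motor} -> Shaft = 1*5 = 5, Widget = 1*3 = 3.
Iteration 2: components of {Shaft,Widget} -> Cover = 3*4 = 12, Washer = 5*1 = 5.
Iteration 3: components of {Cover,Washer} -> Base = 12*4 = 48, Bearing = 5*5 = 25, Seal = 5*1 = 5.
Iteration 4: components of {Base,Bearing,Seal} -> Hub = 48*1 = 48, Panel = 48*1 = 48.
Iteration 5: no further components; recursion stops.
Total rows emitted: 10.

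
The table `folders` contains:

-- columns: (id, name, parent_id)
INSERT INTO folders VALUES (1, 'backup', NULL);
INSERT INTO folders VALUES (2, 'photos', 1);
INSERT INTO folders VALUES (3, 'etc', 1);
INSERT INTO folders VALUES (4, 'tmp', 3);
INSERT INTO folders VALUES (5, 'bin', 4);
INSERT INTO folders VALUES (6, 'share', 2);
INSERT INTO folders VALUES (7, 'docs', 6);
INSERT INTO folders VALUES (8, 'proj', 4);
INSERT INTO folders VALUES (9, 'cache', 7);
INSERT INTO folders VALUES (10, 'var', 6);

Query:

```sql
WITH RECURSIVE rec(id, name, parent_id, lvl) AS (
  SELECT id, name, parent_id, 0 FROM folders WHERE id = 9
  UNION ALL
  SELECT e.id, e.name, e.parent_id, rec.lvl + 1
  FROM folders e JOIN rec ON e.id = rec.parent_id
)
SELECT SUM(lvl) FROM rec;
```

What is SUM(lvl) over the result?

10

Base: id=9 (cache), parent_id=7, lvl 0.
Iteration 1: join on id=7 -> docs (id 7, parent_id=6, lvl 1).
Iteration 2: join on id=6 -> share (id 6, parent_id=2, lvl 2).
Iteration 3: join on id=2 -> photos (id 2, parent_id=1, lvl 3).
Iteration 4: join on id=1 -> backup (id 1, parent_id=NULL, lvl 4).
Iteration 5: parent_id is NULL; no match; recursion stops.
SUM(lvl) = 0 + 1 + 2 + 3 + 4 = 10.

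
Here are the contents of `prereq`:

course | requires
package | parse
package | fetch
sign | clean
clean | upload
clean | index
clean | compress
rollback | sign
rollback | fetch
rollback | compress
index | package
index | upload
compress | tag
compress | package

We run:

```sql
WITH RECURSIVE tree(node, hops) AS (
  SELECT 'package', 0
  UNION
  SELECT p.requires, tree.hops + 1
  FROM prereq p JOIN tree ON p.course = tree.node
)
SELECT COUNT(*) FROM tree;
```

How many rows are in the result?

3

Base: (package, hops=0).
Iteration 1: edges from {package} -> (fetch, hops=1), (parse, hops=1).
Iteration 2: no outgoing edges from {fetch,parse}; recursion stops.
Total rows emitted: 3.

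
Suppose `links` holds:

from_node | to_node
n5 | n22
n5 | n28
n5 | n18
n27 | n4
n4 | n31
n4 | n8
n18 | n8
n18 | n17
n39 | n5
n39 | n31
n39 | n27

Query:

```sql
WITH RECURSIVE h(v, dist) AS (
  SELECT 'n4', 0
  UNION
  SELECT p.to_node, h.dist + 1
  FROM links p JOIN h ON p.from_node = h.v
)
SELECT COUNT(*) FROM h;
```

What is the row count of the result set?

Base: (n4, dist=0).
Iteration 1: edges from {n4} -> (n31, dist=1), (n8, dist=1).
Iteration 2: no outgoing edges from {n31,n8}; recursion stops.
Total rows emitted: 3.

3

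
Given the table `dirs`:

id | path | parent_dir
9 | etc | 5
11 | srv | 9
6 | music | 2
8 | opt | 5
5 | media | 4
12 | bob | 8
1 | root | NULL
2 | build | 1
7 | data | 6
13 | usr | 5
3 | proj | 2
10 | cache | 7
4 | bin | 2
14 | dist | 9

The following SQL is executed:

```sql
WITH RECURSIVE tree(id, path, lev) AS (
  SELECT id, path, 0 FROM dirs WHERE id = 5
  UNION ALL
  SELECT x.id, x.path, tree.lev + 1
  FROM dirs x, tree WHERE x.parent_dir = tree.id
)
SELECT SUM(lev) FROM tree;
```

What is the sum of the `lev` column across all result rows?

9

Base: id=5 (media) at lev 0.
Iteration 1: rows with parent_dir in {5} -> opt (id 8, lev 1), etc (id 9, lev 1), usr (id 13, lev 1).
Iteration 2: rows with parent_dir in {8,9,13} -> srv (id 11, lev 2), bob (id 12, lev 2), dist (id 14, lev 2).
Iteration 3: no rows with parent_dir in {11,12,14}; recursion stops.
SUM(lev) = 0 + 1 + 1 + 1 + 2 + 2 + 2 = 9.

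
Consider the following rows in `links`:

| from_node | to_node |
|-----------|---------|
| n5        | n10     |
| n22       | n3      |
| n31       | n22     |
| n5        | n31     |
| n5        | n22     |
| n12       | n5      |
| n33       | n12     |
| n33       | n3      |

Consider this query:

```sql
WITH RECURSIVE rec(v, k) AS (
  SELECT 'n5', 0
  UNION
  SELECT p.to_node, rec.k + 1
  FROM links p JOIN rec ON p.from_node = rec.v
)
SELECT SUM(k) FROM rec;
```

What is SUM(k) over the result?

Base: (n5, k=0).
Iteration 1: edges from {n5} -> (n10, k=1), (n22, k=1), (n31, k=1).
Iteration 2: edges from {n10,n22,n31} -> (n22, k=2), (n3, k=2).
Iteration 3: edges from {n22,n3} -> (n3, k=3).
Iteration 4: no outgoing edges from {n3}; recursion stops.
SUM(k) = 0 + 1 + 1 + 1 + 2 + 2 + 3 = 10.

10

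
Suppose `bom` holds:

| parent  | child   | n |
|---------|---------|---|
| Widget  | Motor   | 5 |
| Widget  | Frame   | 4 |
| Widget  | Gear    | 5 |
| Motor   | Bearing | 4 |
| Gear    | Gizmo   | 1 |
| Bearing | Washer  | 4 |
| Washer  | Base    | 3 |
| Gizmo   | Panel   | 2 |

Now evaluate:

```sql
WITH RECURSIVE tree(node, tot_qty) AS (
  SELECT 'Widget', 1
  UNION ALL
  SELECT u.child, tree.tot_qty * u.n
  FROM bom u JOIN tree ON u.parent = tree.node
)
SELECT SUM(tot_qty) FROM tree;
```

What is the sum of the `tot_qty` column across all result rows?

370

Base: (Widget, tot_qty=1).
Iteration 1: components of {Widget} -> Frame = 1*4 = 4, Gear = 1*5 = 5, Motor = 1*5 = 5.
Iteration 2: components of {Frame,Gear,Motor} -> Bearing = 5*4 = 20, Gizmo = 5*1 = 5.
Iteration 3: components of {Bearing,Gizmo} -> Panel = 5*2 = 10, Washer = 20*4 = 80.
Iteration 4: components of {Panel,Washer} -> Base = 80*3 = 240.
Iteration 5: no further components; recursion stops.
SUM(tot_qty) = 1 + 5 + 4 + 5 + 20 + 5 + 80 + 10 + 240 = 370.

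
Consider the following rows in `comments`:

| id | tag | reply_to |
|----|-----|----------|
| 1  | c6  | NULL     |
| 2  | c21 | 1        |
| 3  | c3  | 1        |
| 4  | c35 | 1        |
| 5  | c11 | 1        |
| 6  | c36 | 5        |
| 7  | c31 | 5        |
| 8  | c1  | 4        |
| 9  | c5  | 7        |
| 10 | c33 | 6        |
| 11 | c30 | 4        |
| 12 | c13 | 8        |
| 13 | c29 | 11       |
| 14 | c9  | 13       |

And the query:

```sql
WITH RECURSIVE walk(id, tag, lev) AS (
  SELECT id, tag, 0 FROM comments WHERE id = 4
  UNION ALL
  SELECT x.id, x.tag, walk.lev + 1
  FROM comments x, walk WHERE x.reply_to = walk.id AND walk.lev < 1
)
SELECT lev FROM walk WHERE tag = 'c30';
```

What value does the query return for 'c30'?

Base: id=4 (c35) at lev 0.
Iteration 1: rows with reply_to in {4} -> c1 (id 8, lev 1), c30 (id 11, lev 1).
Iteration 2: lev < 1 fails for all current rows; recursion stops.

1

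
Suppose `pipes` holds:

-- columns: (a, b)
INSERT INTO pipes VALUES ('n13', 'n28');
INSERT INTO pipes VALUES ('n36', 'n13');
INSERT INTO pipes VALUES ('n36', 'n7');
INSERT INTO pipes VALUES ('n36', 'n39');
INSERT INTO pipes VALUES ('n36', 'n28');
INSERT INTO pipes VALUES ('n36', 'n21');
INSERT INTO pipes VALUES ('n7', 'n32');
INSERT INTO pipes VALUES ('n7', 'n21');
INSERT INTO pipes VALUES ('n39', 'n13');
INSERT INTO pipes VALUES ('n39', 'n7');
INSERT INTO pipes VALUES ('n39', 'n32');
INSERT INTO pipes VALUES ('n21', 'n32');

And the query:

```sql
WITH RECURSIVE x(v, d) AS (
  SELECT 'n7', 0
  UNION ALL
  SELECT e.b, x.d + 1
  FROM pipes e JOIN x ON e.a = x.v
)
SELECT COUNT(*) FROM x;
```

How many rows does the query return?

4

Base: (n7, d=0).
Iteration 1: edges from {n7} -> (n21, d=1), (n32, d=1).
Iteration 2: edges from {n21,n32} -> (n32, d=2).
Iteration 3: no outgoing edges from {n32}; recursion stops.
Total rows emitted: 4.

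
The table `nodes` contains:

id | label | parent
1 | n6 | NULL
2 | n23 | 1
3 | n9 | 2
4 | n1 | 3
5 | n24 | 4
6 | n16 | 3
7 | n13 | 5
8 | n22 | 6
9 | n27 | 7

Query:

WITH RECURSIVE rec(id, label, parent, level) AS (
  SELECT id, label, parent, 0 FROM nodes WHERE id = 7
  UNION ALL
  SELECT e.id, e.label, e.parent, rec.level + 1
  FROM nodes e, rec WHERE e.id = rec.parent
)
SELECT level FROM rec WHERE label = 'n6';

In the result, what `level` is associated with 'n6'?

Base: id=7 (n13), parent=5, level 0.
Iteration 1: join on id=5 -> n24 (id 5, parent=4, level 1).
Iteration 2: join on id=4 -> n1 (id 4, parent=3, level 2).
Iteration 3: join on id=3 -> n9 (id 3, parent=2, level 3).
Iteration 4: join on id=2 -> n23 (id 2, parent=1, level 4).
Iteration 5: join on id=1 -> n6 (id 1, parent=NULL, level 5).
Iteration 6: parent is NULL; no match; recursion stops.

5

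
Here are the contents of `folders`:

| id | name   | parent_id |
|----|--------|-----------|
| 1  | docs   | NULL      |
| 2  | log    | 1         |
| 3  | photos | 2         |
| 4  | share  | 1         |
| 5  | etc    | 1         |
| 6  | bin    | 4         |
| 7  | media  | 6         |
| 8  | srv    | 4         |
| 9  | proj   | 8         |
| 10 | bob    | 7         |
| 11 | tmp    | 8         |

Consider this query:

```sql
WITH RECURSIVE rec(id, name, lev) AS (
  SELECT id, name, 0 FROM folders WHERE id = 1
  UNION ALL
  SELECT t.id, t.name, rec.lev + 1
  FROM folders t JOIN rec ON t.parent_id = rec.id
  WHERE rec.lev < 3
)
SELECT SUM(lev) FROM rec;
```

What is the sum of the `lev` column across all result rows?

Base: id=1 (docs) at lev 0.
Iteration 1: rows with parent_id in {1} -> log (id 2, lev 1), share (id 4, lev 1), etc (id 5, lev 1).
Iteration 2: rows with parent_id in {2,4,5} -> photos (id 3, lev 2), bin (id 6, lev 2), srv (id 8, lev 2).
Iteration 3: rows with parent_id in {3,6,8} -> media (id 7, lev 3), proj (id 9, lev 3), tmp (id 11, lev 3).
Iteration 4: lev < 3 fails for all current rows; recursion stops.
SUM(lev) = 0 + 1 + 1 + 1 + 2 + 2 + 2 + 3 + 3 + 3 = 18.

18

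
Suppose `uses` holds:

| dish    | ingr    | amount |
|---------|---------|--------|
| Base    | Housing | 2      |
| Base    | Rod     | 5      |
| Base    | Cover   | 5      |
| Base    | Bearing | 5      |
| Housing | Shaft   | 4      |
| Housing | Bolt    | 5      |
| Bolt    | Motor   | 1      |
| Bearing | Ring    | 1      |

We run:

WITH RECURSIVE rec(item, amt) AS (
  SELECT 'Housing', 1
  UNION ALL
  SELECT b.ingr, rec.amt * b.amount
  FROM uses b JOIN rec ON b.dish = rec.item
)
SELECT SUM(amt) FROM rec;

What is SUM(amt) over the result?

15

Base: (Housing, amt=1).
Iteration 1: components of {Housing} -> Bolt = 1*5 = 5, Shaft = 1*4 = 4.
Iteration 2: components of {Bolt,Shaft} -> Motor = 5*1 = 5.
Iteration 3: no further components; recursion stops.
SUM(amt) = 1 + 4 + 5 + 5 = 15.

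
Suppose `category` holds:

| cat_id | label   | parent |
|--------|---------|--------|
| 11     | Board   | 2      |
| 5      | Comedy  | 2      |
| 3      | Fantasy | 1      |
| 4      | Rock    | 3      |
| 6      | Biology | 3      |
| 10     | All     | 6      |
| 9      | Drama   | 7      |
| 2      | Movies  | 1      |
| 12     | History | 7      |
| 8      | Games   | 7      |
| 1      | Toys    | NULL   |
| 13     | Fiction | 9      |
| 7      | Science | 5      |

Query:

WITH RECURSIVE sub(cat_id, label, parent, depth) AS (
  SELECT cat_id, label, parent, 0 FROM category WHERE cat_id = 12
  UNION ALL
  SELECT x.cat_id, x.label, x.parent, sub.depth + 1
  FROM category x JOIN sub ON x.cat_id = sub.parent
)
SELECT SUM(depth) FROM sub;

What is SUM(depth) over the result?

Base: cat_id=12 (History), parent=7, depth 0.
Iteration 1: join on cat_id=7 -> Science (id 7, parent=5, depth 1).
Iteration 2: join on cat_id=5 -> Comedy (id 5, parent=2, depth 2).
Iteration 3: join on cat_id=2 -> Movies (id 2, parent=1, depth 3).
Iteration 4: join on cat_id=1 -> Toys (id 1, parent=NULL, depth 4).
Iteration 5: parent is NULL; no match; recursion stops.
SUM(depth) = 0 + 1 + 2 + 3 + 4 = 10.

10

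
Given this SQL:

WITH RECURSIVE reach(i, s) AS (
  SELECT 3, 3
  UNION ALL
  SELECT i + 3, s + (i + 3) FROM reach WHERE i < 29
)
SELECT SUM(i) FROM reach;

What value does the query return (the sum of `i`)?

Base: i=3, s=3.
Iteration 1: 3 < 29 holds -> i = 3 + 3 = 6, s = 3 + 6 = 9.
Iteration 2: 6 < 29 holds -> i = 6 + 3 = 9, s = 9 + 9 = 18.
Iteration 3: 9 < 29 holds -> i = 9 + 3 = 12, s = 18 + 12 = 30.
Iteration 4: 12 < 29 holds -> i = 12 + 3 = 15, s = 30 + 15 = 45.
Iteration 5: 15 < 29 holds -> i = 15 + 3 = 18, s = 45 + 18 = 63.
Iteration 6: 18 < 29 holds -> i = 18 + 3 = 21, s = 63 + 21 = 84.
Iteration 7: 21 < 29 holds -> i = 21 + 3 = 24, s = 84 + 24 = 108.
Iteration 8: 24 < 29 holds -> i = 24 + 3 = 27, s = 108 + 27 = 135.
Iteration 9: 27 < 29 holds -> i = 27 + 3 = 30, s = 135 + 30 = 165.
Iteration 10: 30 < 29 fails; recursion stops.
SUM(i) = 3 + 6 + 9 + 12 + 15 + 18 + 21 + 24 + 27 + 30 = 165.

165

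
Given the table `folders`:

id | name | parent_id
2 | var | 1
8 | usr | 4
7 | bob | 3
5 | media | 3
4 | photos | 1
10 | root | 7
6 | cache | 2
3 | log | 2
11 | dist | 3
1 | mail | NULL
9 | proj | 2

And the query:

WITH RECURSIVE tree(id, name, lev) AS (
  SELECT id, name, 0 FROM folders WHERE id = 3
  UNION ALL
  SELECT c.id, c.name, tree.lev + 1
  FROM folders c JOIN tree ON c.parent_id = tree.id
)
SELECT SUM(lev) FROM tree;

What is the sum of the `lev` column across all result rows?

5

Base: id=3 (log) at lev 0.
Iteration 1: rows with parent_id in {3} -> media (id 5, lev 1), bob (id 7, lev 1), dist (id 11, lev 1).
Iteration 2: rows with parent_id in {5,7,11} -> root (id 10, lev 2).
Iteration 3: no rows with parent_id in {10}; recursion stops.
SUM(lev) = 0 + 1 + 1 + 1 + 2 = 5.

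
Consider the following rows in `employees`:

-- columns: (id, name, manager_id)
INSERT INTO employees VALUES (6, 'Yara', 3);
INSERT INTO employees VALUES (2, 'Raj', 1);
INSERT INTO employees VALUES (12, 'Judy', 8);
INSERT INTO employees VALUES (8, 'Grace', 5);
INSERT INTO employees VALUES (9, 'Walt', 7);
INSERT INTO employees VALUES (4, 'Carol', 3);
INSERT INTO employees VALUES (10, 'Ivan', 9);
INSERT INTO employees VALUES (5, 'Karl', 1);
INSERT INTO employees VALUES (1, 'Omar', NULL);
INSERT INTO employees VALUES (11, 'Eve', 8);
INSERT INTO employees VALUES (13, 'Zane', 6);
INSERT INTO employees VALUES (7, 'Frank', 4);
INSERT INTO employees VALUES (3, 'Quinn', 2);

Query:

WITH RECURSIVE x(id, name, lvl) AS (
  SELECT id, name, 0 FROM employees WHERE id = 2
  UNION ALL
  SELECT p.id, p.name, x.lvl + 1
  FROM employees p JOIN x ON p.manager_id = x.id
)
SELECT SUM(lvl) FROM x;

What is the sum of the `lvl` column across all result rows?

20

Base: id=2 (Raj) at lvl 0.
Iteration 1: rows with manager_id in {2} -> Quinn (id 3, lvl 1).
Iteration 2: rows with manager_id in {3} -> Carol (id 4, lvl 2), Yara (id 6, lvl 2).
Iteration 3: rows with manager_id in {4,6} -> Frank (id 7, lvl 3), Zane (id 13, lvl 3).
Iteration 4: rows with manager_id in {7,13} -> Walt (id 9, lvl 4).
Iteration 5: rows with manager_id in {9} -> Ivan (id 10, lvl 5).
Iteration 6: no rows with manager_id in {10}; recursion stops.
SUM(lvl) = 0 + 1 + 2 + 2 + 3 + 3 + 4 + 5 = 20.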